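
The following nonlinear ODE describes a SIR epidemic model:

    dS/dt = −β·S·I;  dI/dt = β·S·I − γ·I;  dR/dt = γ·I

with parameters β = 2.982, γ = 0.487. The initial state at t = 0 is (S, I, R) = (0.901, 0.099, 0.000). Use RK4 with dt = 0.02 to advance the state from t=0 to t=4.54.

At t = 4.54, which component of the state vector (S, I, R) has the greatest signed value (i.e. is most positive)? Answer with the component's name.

t=0.000: state=(0.901, 0.099, 0.000)
step 1 (dt=0.02): k1=(-0.266, 0.218, 0.048), k2=(-0.271, 0.222, 0.049), k3=(-0.271, 0.222, 0.049), k4=(-0.276, 0.226, 0.050); state += dt/6·(k1+2k2+2k3+k4)
t=0.020: state=(0.896, 0.103, 0.001)
t=0.040: state=(0.890, 0.108, 0.002)
t=0.060: state=(0.884, 0.113, 0.003)
continuing one RK4 step at a time; state shown every 10 steps (Δt=0.2):
t=0.200: state=(0.837, 0.151, 0.012)
t=0.400: state=(0.750, 0.220, 0.030)
t=0.600: state=(0.642, 0.303, 0.055)
t=0.800: state=(0.522, 0.389, 0.089)
t=1.000: state=(0.405, 0.465, 0.131)
t=1.200: state=(0.301, 0.520, 0.179)
t=1.400: state=(0.219, 0.550, 0.231)
t=1.600: state=(0.157, 0.558, 0.285)
t=1.800: state=(0.113, 0.548, 0.339)
t=2.000: state=(0.082, 0.526, 0.392)
t=2.200: state=(0.060, 0.498, 0.442)
t=2.400: state=(0.045, 0.466, 0.489)
t=2.600: state=(0.035, 0.433, 0.532)
t=2.800: state=(0.027, 0.400, 0.573)
t=3.000: state=(0.021, 0.368, 0.610)
t=3.200: state=(0.017, 0.338, 0.645)
t=3.400: state=(0.014, 0.309, 0.676)
t=3.600: state=(0.012, 0.283, 0.705)
t=3.800: state=(0.010, 0.258, 0.731)
t=4.000: state=(0.009, 0.236, 0.755)
t=4.200: state=(0.008, 0.215, 0.777)
t=4.400: state=(0.007, 0.196, 0.797)
t=4.540: state=(0.006, 0.183, 0.810)
compare at T: S=0.006, I=0.183, R=0.810

largest component: R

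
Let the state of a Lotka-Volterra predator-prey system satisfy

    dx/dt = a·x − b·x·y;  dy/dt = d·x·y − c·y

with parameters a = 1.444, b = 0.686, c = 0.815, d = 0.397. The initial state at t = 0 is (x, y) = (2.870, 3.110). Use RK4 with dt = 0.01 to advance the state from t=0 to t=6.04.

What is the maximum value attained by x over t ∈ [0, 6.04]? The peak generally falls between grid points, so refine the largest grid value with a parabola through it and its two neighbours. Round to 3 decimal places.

max x = 3.719

t=0.000: state=(2.870, 3.110)
step 1 (dt=0.01): k1=(-1.979, 1.009), k2=(-1.982, 0.998), k3=(-1.982, 0.998), k4=(-1.985, 0.988); state += dt/6·(k1+2k2+2k3+k4)
t=0.010: state=(2.850, 3.120)
t=0.020: state=(2.830, 3.130)
t=0.030: state=(2.810, 3.139)
continuing one RK4 step at a time; state shown every 20 steps (Δt=0.2):
t=0.200: state=(2.471, 3.266)
t=0.400: state=(2.096, 3.326)
t=0.600: state=(1.775, 3.294)
t=0.800: state=(1.518, 3.188)
t=1.000: state=(1.322, 3.030)
t=1.200: state=(1.179, 2.842)
t=1.400: state=(1.081, 2.641)
t=1.600: state=(1.018, 2.438)
t=1.800: state=(0.986, 2.242)
t=2.000: state=(0.980, 2.059)
t=2.200: state=(0.998, 1.892)
t=2.400: state=(1.038, 1.743)
t=2.600: state=(1.101, 1.611)
t=2.800: state=(1.187, 1.499)
t=3.000: state=(1.299, 1.405)
t=3.200: state=(1.437, 1.331)
t=3.400: state=(1.605, 1.276)
t=3.600: state=(1.803, 1.240)
t=3.800: state=(2.032, 1.227)
t=4.000: state=(2.292, 1.237)
t=4.200: state=(2.576, 1.275)
t=4.400: state=(2.873, 1.345)
t=4.600: state=(3.167, 1.453)
t=4.800: state=(3.430, 1.604)
t=5.000: state=(3.626, 1.804)
t=5.200: state=(3.716, 2.053)
t=5.400: state=(3.671, 2.341)
t=5.600: state=(3.480, 2.645)
t=5.800: state=(3.168, 2.928)
t=6.000: state=(2.785, 3.151)
t=6.040: state=(2.705, 3.186)
largest grid value and its neighbours: x(5.230)=3.71876, x(5.240)=3.71885, x(5.250)=3.71858
parabola through these three points peaks at t≈5.237 with x≈3.71886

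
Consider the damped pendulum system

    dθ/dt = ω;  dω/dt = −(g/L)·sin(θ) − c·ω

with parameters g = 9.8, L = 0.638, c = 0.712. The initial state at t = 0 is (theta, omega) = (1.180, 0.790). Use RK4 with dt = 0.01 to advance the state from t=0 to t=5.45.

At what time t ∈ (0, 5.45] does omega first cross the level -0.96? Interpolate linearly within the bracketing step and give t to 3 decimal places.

t=0.000: state=(1.180, 0.790)
step 1 (dt=0.01): k1=(0.790, -14.765), k2=(0.716, -14.735), k3=(0.716, -14.733), k4=(0.643, -14.702); state += dt/6·(k1+2k2+2k3+k4)
t=0.010: state=(1.187, 0.643)
t=0.020: state=(1.193, 0.496)
t=0.030: state=(1.197, 0.350)
t=0.120: state=(1.171, -0.916)
next step: t=0.130: state=(1.161, -1.051) — omega has crossed -0.96
linear interpolation between t=0.120 (-0.91641) and t=0.130 (-1.05060) → t≈0.123

t = 0.123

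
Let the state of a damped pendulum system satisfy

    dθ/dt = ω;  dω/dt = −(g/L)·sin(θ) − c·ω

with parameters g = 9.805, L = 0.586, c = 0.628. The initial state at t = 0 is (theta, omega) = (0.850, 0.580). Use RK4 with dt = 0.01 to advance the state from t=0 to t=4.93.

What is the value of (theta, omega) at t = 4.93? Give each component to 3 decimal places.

(theta, omega) = (0.140, -0.525)

t=0.000: state=(0.850, 0.580)
step 1 (dt=0.01): k1=(0.580, -12.935), k2=(0.515, -12.926), k3=(0.515, -12.923), k4=(0.451, -12.910); state += dt/6·(k1+2k2+2k3+k4)
t=0.010: state=(0.855, 0.451)
t=0.020: state=(0.859, 0.322)
t=0.030: state=(0.862, 0.193)
continuing one RK4 step at a time; state shown every 20 steps (Δt=0.2):
t=0.200: state=(0.719, -1.792)
t=0.400: state=(0.210, -3.016)
t=0.600: state=(-0.359, -2.376)
t=0.800: state=(-0.655, -0.478)
t=1.000: state=(-0.550, 1.439)
t=1.200: state=(-0.146, 2.368)
t=1.400: state=(0.295, 1.812)
t=1.600: state=(0.513, 0.284)
t=1.800: state=(0.411, -1.218)
t=2.000: state=(0.084, -1.864)
t=2.200: state=(-0.254, -1.338)
t=2.400: state=(-0.403, -0.099)
t=2.600: state=(-0.300, 1.049)
t=2.800: state=(-0.034, 1.459)
t=3.000: state=(0.221, 0.959)
t=3.200: state=(0.316, -0.042)
t=3.400: state=(0.214, -0.901)
t=3.600: state=(-0.002, -1.132)
t=3.800: state=(-0.191, -0.665)
t=4.000: state=(-0.245, 0.137)
t=4.200: state=(-0.148, 0.765)
t=4.400: state=(0.025, 0.868)
t=4.600: state=(0.163, 0.444)
t=4.800: state=(0.188, -0.192)
t=4.930: state=(0.140, -0.525)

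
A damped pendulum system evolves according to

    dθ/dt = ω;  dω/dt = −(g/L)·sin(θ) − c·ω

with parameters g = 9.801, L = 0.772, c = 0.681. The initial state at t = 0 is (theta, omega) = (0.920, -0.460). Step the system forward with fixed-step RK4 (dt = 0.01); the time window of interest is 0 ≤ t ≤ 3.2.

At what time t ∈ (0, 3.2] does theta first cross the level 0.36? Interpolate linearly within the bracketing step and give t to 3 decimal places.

t=0.000: state=(0.920, -0.460)
step 1 (dt=0.01): k1=(-0.460, -9.787), k2=(-0.509, -9.736), k3=(-0.509, -9.735), k4=(-0.557, -9.682); state += dt/6·(k1+2k2+2k3+k4)
t=0.010: state=(0.915, -0.557)
t=0.020: state=(0.909, -0.654)
t=0.030: state=(0.902, -0.749)
continuing one RK4 step at a time; state shown every 20 steps (Δt=0.2):
t=0.200: state=(0.651, -2.115)
t=0.310: state=(0.386, -2.631)
next step: t=0.320: state=(0.360, -2.659) — theta has crossed 0.36
linear interpolation between t=0.310 (0.38636) and t=0.320 (0.35990) → t≈0.320

t = 0.320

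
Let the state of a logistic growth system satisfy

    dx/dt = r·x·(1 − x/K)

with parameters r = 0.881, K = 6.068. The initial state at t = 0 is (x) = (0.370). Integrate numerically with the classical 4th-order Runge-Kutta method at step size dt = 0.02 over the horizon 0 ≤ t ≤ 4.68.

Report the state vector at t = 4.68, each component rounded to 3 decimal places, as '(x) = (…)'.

(x) = (4.857)

t=0.000: state=(0.370)
step 1 (dt=0.02): k1=(0.306), k2=(0.308), k3=(0.308), k4=(0.311); state += dt/6·(k1+2k2+2k3+k4)
t=0.020: state=(0.376)
t=0.040: state=(0.382)
t=0.060: state=(0.389)
continuing one RK4 step at a time; state shown every 10 steps (Δt=0.2):
t=0.200: state=(0.436)
t=0.400: state=(0.513)
t=0.600: state=(0.602)
t=0.800: state=(0.705)
t=1.000: state=(0.822)
t=1.200: state=(0.956)
t=1.400: state=(1.106)
t=1.600: state=(1.274)
t=1.800: state=(1.461)
t=2.000: state=(1.665)
t=2.200: state=(1.886)
t=2.400: state=(2.123)
t=2.600: state=(2.372)
t=2.800: state=(2.631)
t=3.000: state=(2.895)
t=3.200: state=(3.163)
t=3.400: state=(3.428)
t=3.600: state=(3.687)
t=3.800: state=(3.936)
t=4.000: state=(4.173)
t=4.200: state=(4.395)
t=4.400: state=(4.600)
t=4.600: state=(4.787)
t=4.680: state=(4.857)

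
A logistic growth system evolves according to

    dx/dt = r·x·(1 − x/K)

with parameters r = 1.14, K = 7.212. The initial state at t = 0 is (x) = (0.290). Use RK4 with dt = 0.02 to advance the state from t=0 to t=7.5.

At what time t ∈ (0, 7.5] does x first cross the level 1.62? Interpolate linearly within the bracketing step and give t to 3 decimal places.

t = 1.696

t=0.000: state=(0.290)
step 1 (dt=0.02): k1=(0.317), k2=(0.321), k3=(0.321), k4=(0.324); state += dt/6·(k1+2k2+2k3+k4)
t=0.020: state=(0.296)
t=0.040: state=(0.303)
t=0.060: state=(0.310)
continuing one RK4 step at a time; state shown every 25 steps (Δt=0.5):
t=0.500: state=(0.497)
t=1.000: state=(0.835)
t=1.500: state=(1.356)
t=1.680: state=(1.597)
next step: t=1.700: state=(1.625) — x has crossed 1.62
linear interpolation between t=1.680 (1.59692) and t=1.700 (1.62545) → t≈1.696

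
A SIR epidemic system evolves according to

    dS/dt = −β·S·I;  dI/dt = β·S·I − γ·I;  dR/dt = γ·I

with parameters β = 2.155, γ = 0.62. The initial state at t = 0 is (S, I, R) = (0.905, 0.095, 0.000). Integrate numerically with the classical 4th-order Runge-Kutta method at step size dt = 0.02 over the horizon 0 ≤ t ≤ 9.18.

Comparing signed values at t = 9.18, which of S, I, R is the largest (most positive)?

largest component: R

t=0.000: state=(0.905, 0.095, 0.000)
step 1 (dt=0.02): k1=(-0.185, 0.126, 0.059), k2=(-0.187, 0.128, 0.060), k3=(-0.187, 0.128, 0.060), k4=(-0.189, 0.129, 0.060); state += dt/6·(k1+2k2+2k3+k4)
t=0.020: state=(0.901, 0.098, 0.001)
t=0.040: state=(0.897, 0.100, 0.002)
t=0.060: state=(0.894, 0.103, 0.004)
continuing one RK4 step at a time; state shown every 25 steps (Δt=0.5):
t=0.500: state=(0.785, 0.174, 0.041)
t=1.000: state=(0.617, 0.273, 0.110)
t=1.500: state=(0.439, 0.353, 0.208)
t=2.000: state=(0.294, 0.383, 0.323)
t=2.500: state=(0.196, 0.364, 0.440)
t=3.000: state=(0.136, 0.318, 0.546)
t=3.500: state=(0.099, 0.264, 0.637)
t=4.000: state=(0.077, 0.213, 0.710)
t=4.500: state=(0.062, 0.168, 0.769)
t=5.000: state=(0.053, 0.131, 0.816)
t=5.500: state=(0.047, 0.102, 0.851)
t=6.000: state=(0.043, 0.078, 0.879)
t=6.500: state=(0.040, 0.060, 0.900)
t=7.000: state=(0.037, 0.046, 0.917)
t=7.500: state=(0.036, 0.035, 0.929)
t=8.000: state=(0.035, 0.027, 0.939)
t=8.500: state=(0.034, 0.020, 0.946)
t=9.000: state=(0.033, 0.015, 0.951)
t=9.180: state=(0.033, 0.014, 0.953)
compare at T: S=0.033, I=0.014, R=0.953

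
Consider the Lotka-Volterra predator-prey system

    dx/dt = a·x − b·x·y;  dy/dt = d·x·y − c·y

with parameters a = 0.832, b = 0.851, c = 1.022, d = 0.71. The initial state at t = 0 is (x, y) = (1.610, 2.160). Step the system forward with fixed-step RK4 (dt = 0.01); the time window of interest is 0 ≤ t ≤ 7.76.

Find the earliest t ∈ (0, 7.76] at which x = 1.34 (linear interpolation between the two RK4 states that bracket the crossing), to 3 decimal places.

t=0.000: state=(1.610, 2.160)
step 1 (dt=0.01): k1=(-1.620, 0.262), k2=(-1.614, 0.249), k3=(-1.613, 0.249), k4=(-1.607, 0.237); state += dt/6·(k1+2k2+2k3+k4)
t=0.010: state=(1.594, 2.162)
t=0.020: state=(1.578, 2.165)
t=0.030: state=(1.562, 2.167)
t=0.180: state=(1.341, 2.169)
next step: t=0.190: state=(1.328, 2.167) — x has crossed 1.34
linear interpolation between t=0.180 (1.34110) and t=0.190 (1.32759) → t≈0.181

t = 0.181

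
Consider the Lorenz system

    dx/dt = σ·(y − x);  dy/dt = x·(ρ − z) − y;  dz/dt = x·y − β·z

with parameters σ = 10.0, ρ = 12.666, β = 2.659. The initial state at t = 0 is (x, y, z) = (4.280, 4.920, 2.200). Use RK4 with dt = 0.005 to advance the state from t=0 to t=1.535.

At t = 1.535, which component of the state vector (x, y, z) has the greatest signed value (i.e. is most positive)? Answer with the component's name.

t=0.000: state=(4.280, 4.920, 2.200)
step 1 (dt=0.005): k1=(6.400, 39.874, 15.208), k2=(7.237, 39.779, 15.614), k3=(7.214, 39.797, 15.620), k4=(8.029, 39.716, 16.036); state += dt/6·(k1+2k2+2k3+k4)
t=0.005: state=(4.316, 5.119, 2.278)
t=0.010: state=(4.360, 5.317, 2.360)
t=0.015: state=(4.412, 5.515, 2.447)
continuing one RK4 step at a time; state shown every 10 steps (Δt=0.05):
t=0.050: state=(4.954, 6.905, 3.201)
t=0.100: state=(6.149, 8.902, 4.865)
t=0.150: state=(7.623, 10.661, 7.445)
t=0.200: state=(9.051, 11.560, 10.924)
t=0.250: state=(9.956, 10.904, 14.662)
t=0.300: state=(9.889, 8.647, 17.458)
t=0.350: state=(8.779, 5.730, 18.447)
t=0.400: state=(7.032, 3.295, 17.802)
t=0.450: state=(5.214, 1.809, 16.297)
t=0.500: state=(3.706, 1.115, 14.562)
t=0.550: state=(2.629, 0.895, 12.892)
t=0.600: state=(1.944, 0.907, 11.381)
t=0.650: state=(1.560, 1.028, 10.042)
t=0.700: state=(1.387, 1.206, 8.867)
t=0.750: state=(1.363, 1.435, 7.848)
t=0.800: state=(1.451, 1.725, 6.974)
t=0.850: state=(1.635, 2.096, 6.243)
t=0.900: state=(1.914, 2.575, 5.660)
t=0.950: state=(2.300, 3.190, 5.239)
t=1.000: state=(2.811, 3.974, 5.015)
t=1.050: state=(3.470, 4.949, 5.047)
t=1.100: state=(4.295, 6.115, 5.427)
t=1.150: state=(5.285, 7.412, 6.274)
t=1.200: state=(6.396, 8.674, 7.708)
t=1.250: state=(7.505, 9.591, 9.751)
t=1.300: state=(8.395, 9.777, 12.189)
t=1.350: state=(8.803, 8.989, 14.502)
t=1.400: state=(8.556, 7.400, 16.061)
t=1.450: state=(7.706, 5.557, 16.534)
t=1.500: state=(6.514, 4.002, 16.055)
t=1.535: state=(5.644, 3.224, 15.357)
compare at T: x=5.644, y=3.224, z=15.357

largest component: z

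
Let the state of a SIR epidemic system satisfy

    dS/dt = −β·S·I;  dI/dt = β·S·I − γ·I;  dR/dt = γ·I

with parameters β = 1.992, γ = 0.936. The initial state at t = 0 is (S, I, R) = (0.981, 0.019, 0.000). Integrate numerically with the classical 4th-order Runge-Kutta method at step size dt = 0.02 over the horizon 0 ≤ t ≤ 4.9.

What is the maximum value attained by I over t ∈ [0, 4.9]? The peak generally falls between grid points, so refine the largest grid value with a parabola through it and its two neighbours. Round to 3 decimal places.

t=0.000: state=(0.981, 0.019, 0.000)
step 1 (dt=0.02): k1=(-0.037, 0.019, 0.018), k2=(-0.037, 0.020, 0.018), k3=(-0.037, 0.020, 0.018), k4=(-0.038, 0.020, 0.018); state += dt/6·(k1+2k2+2k3+k4)
t=0.020: state=(0.980, 0.019, 0.000)
t=0.040: state=(0.979, 0.020, 0.001)
t=0.060: state=(0.979, 0.020, 0.001)
continuing one RK4 step at a time; state shown every 10 steps (Δt=0.2):
t=0.200: state=(0.973, 0.023, 0.004)
t=0.400: state=(0.963, 0.028, 0.009)
t=0.600: state=(0.951, 0.034, 0.015)
t=0.800: state=(0.937, 0.042, 0.022)
t=1.000: state=(0.920, 0.050, 0.030)
t=1.200: state=(0.900, 0.060, 0.040)
t=1.400: state=(0.877, 0.070, 0.053)
t=1.600: state=(0.851, 0.082, 0.067)
t=1.800: state=(0.821, 0.095, 0.083)
t=2.000: state=(0.789, 0.109, 0.103)
t=2.200: state=(0.753, 0.123, 0.124)
t=2.400: state=(0.715, 0.136, 0.148)
t=2.600: state=(0.676, 0.149, 0.175)
t=2.800: state=(0.635, 0.161, 0.204)
t=3.000: state=(0.595, 0.170, 0.235)
t=3.200: state=(0.555, 0.177, 0.268)
t=3.400: state=(0.516, 0.182, 0.301)
t=3.600: state=(0.480, 0.184, 0.336)
t=3.800: state=(0.446, 0.184, 0.370)
t=4.000: state=(0.415, 0.181, 0.404)
t=4.200: state=(0.386, 0.176, 0.438)
t=4.400: state=(0.361, 0.169, 0.470)
t=4.600: state=(0.338, 0.161, 0.501)
t=4.800: state=(0.317, 0.152, 0.530)
t=4.900: state=(0.308, 0.148, 0.544)
largest grid value and its neighbours: I(3.640)=0.18423, I(3.660)=0.18424, I(3.680)=0.18423
parabola through these three points peaks at t≈3.658 with I≈0.18424

max I = 0.184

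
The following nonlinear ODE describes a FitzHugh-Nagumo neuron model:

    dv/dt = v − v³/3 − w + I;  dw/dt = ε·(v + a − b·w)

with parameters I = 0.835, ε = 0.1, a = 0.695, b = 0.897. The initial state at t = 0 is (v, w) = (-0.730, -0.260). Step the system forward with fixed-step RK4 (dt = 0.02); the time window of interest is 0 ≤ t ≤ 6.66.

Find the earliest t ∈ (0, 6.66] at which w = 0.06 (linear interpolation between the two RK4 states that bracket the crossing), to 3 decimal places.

t=0.000: state=(-0.730, -0.260)
step 1 (dt=0.02): k1=(0.495, 0.020), k2=(0.497, 0.020), k3=(0.497, 0.020), k4=(0.499, 0.021); state += dt/6·(k1+2k2+2k3+k4)
t=0.020: state=(-0.720, -0.260)
t=0.040: state=(-0.710, -0.259)
t=0.060: state=(-0.700, -0.259)
continuing one RK4 step at a time; state shown every 25 steps (Δt=0.5):
t=0.500: state=(-0.446, -0.244)
t=1.000: state=(-0.038, -0.211)
t=1.500: state=(0.593, -0.156)
t=2.000: state=(1.375, -0.066)
t=2.500: state=(1.854, 0.051)
t=2.520: state=(1.864, 0.056)
next step: t=2.540: state=(1.874, 0.061) — w has crossed 0.06
linear interpolation between t=2.520 (0.05648) and t=2.540 (0.06150) → t≈2.534

t = 2.534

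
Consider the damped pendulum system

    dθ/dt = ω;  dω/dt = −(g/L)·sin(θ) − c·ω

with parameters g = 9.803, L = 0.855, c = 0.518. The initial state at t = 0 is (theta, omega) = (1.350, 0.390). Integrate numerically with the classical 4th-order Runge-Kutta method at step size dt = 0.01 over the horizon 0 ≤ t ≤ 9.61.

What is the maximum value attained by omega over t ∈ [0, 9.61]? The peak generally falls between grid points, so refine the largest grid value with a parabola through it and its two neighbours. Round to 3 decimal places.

max omega = 2.932

t=0.000: state=(1.350, 0.390)
step 1 (dt=0.01): k1=(0.390, -11.389), k2=(0.333, -11.365), k3=(0.333, -11.364), k4=(0.276, -11.339); state += dt/6·(k1+2k2+2k3+k4)
t=0.010: state=(1.353, 0.276)
t=0.020: state=(1.356, 0.163)
t=0.030: state=(1.357, 0.051)
continuing one RK4 step at a time; state shown every 50 steps (Δt=0.5):
t=0.500: state=(0.326, -3.724)
t=1.000: state=(-1.001, -0.587)
t=1.500: state=(-0.240, 2.910)
t=2.000: state=(0.774, 0.339)
t=2.500: state=(0.113, -2.293)
t=3.000: state=(-0.605, -0.013)
t=3.500: state=(-0.003, 1.778)
t=4.000: state=(0.465, -0.254)
t=4.500: state=(-0.075, -1.331)
t=5.000: state=(-0.345, 0.426)
t=5.500: state=(0.120, 0.950)
t=6.000: state=(0.244, -0.507)
t=6.500: state=(-0.139, -0.636)
t=7.000: state=(-0.161, 0.516)
t=7.500: state=(0.139, 0.390)
t=8.000: state=(0.096, -0.476)
t=8.500: state=(-0.126, -0.205)
t=9.000: state=(-0.049, 0.409)
t=9.500: state=(0.107, 0.076)
t=9.610: state=(0.108, -0.062)
largest grid value and its neighbours: omega(1.530)=2.93142, omega(1.540)=2.93192, omega(1.550)=2.92909
parabola through these three points peaks at t≈1.537 with omega≈2.93213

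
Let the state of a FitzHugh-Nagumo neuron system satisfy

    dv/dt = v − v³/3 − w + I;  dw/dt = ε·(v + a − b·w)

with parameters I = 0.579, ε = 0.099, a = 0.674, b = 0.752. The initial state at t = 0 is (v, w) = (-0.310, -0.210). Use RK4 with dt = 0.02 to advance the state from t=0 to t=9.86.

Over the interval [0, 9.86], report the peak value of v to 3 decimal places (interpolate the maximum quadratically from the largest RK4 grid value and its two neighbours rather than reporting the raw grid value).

t=0.000: state=(-0.310, -0.210)
step 1 (dt=0.02): k1=(0.489, 0.052), k2=(0.493, 0.052), k3=(0.493, 0.052), k4=(0.497, 0.053); state += dt/6·(k1+2k2+2k3+k4)
t=0.020: state=(-0.300, -0.209)
t=0.040: state=(-0.290, -0.208)
t=0.060: state=(-0.280, -0.207)
continuing one RK4 step at a time; state shown every 25 steps (Δt=0.5):
t=0.500: state=(-0.006, -0.178)
t=1.000: state=(0.463, -0.128)
t=1.500: state=(1.096, -0.053)
t=2.000: state=(1.622, 0.049)
t=2.500: state=(1.835, 0.165)
t=3.000: state=(1.870, 0.282)
t=3.500: state=(1.847, 0.395)
t=4.000: state=(1.808, 0.502)
t=4.500: state=(1.764, 0.603)
t=5.000: state=(1.718, 0.699)
t=5.500: state=(1.672, 0.788)
t=6.000: state=(1.624, 0.872)
t=6.500: state=(1.575, 0.951)
t=7.000: state=(1.525, 1.024)
t=7.500: state=(1.473, 1.092)
t=8.000: state=(1.419, 1.155)
t=8.500: state=(1.363, 1.213)
t=9.000: state=(1.303, 1.267)
t=9.500: state=(1.240, 1.315)
t=9.860: state=(1.191, 1.347)
largest grid value and its neighbours: v(2.920)=1.86981, v(2.940)=1.86988, v(2.960)=1.86986
parabola through these three points peaks at t≈2.946 with v≈1.86988

max v = 1.870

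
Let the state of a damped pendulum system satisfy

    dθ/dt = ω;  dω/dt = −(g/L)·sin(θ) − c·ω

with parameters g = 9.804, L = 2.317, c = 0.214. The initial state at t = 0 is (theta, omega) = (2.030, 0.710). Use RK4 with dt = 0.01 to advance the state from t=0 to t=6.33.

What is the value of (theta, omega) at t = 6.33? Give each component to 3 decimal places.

t=0.000: state=(2.030, 0.710)
step 1 (dt=0.01): k1=(0.710, -3.945), k2=(0.690, -3.934), k3=(0.690, -3.934), k4=(0.671, -3.923); state += dt/6·(k1+2k2+2k3+k4)
t=0.010: state=(2.037, 0.671)
t=0.020: state=(2.043, 0.632)
t=0.030: state=(2.050, 0.593)
continuing one RK4 step at a time; state shown every 25 steps (Δt=0.25):
t=0.250: state=(2.089, -0.227)
t=0.500: state=(1.918, -1.141)
t=0.750: state=(1.515, -2.091)
t=1.000: state=(0.881, -2.930)
t=1.250: state=(0.093, -3.250)
t=1.500: state=(-0.676, -2.780)
t=1.750: state=(-1.253, -1.787)
t=2.000: state=(-1.561, -0.678)
t=2.250: state=(-1.596, 0.387)
t=2.500: state=(-1.372, 1.392)
t=2.750: state=(-0.911, 2.255)
t=3.000: state=(-0.278, 2.710)
t=3.250: state=(0.388, 2.506)
t=3.500: state=(0.927, 1.739)
t=3.750: state=(1.238, 0.732)
t=4.000: state=(1.292, -0.295)
t=4.250: state=(1.097, -1.243)
t=4.500: state=(0.687, -1.983)
t=4.750: state=(0.141, -2.293)
t=5.000: state=(-0.411, -2.029)
t=5.250: state=(-0.835, -1.313)
t=5.500: state=(-1.051, -0.401)
t=5.750: state=(-1.035, 0.520)
t=6.000: state=(-0.801, 1.319)
t=6.250: state=(-0.399, 1.835)
t=6.330: state=(-0.249, 1.911)

(theta, omega) = (-0.249, 1.911)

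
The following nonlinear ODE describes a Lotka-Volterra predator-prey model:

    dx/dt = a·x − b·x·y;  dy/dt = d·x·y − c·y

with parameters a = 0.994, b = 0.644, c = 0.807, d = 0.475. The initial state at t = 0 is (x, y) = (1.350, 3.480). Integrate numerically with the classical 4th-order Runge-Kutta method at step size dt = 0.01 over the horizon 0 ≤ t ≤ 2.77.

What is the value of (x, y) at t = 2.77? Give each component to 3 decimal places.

(x, y) = (0.609, 0.846)

t=0.000: state=(1.350, 3.480)
step 1 (dt=0.01): k1=(-1.684, -0.577), k2=(-1.671, -0.590), k3=(-1.671, -0.590), k4=(-1.658, -0.603); state += dt/6·(k1+2k2+2k3+k4)
t=0.010: state=(1.333, 3.474)
t=0.020: state=(1.317, 3.468)
t=0.030: state=(1.301, 3.462)
continuing one RK4 step at a time; state shown every 10 steps (Δt=0.1):
t=0.100: state=(1.194, 3.410)
t=0.200: state=(1.062, 3.318)
t=0.300: state=(0.951, 3.211)
t=0.400: state=(0.857, 3.091)
t=0.500: state=(0.779, 2.965)
t=0.600: state=(0.714, 2.833)
t=0.700: state=(0.660, 2.700)
t=0.800: state=(0.615, 2.567)
t=0.900: state=(0.578, 2.436)
t=1.000: state=(0.548, 2.308)
t=1.100: state=(0.524, 2.184)
t=1.200: state=(0.505, 2.065)
t=1.300: state=(0.490, 1.950)
t=1.400: state=(0.479, 1.841)
t=1.500: state=(0.471, 1.737)
t=1.600: state=(0.467, 1.638)
t=1.700: state=(0.466, 1.545)
t=1.800: state=(0.467, 1.457)
t=1.900: state=(0.471, 1.374)
t=2.000: state=(0.477, 1.297)
t=2.100: state=(0.486, 1.224)
t=2.200: state=(0.497, 1.156)
t=2.300: state=(0.511, 1.092)
t=2.400: state=(0.527, 1.032)
t=2.500: state=(0.545, 0.977)
t=2.600: state=(0.567, 0.925)
t=2.700: state=(0.591, 0.877)
t=2.770: state=(0.609, 0.846)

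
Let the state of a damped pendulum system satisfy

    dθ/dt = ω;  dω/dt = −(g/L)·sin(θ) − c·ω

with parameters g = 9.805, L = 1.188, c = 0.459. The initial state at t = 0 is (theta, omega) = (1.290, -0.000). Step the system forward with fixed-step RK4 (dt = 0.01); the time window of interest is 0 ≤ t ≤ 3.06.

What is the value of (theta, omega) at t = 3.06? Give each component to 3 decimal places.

t=0.000: state=(1.290, -0.000)
step 1 (dt=0.01): k1=(-0.000, -7.930), k2=(-0.040, -7.912), k3=(-0.040, -7.912), k4=(-0.079, -7.893); state += dt/6·(k1+2k2+2k3+k4)
t=0.010: state=(1.290, -0.079)
t=0.020: state=(1.288, -0.158)
t=0.030: state=(1.286, -0.236)
continuing one RK4 step at a time; state shown every 10 steps (Δt=0.1):
t=0.100: state=(1.251, -0.772)
t=0.200: state=(1.137, -1.489)
t=0.300: state=(0.956, -2.121)
t=0.400: state=(0.717, -2.625)
t=0.500: state=(0.437, -2.947)
t=0.600: state=(0.136, -3.042)
t=0.700: state=(-0.163, -2.892)
t=0.800: state=(-0.436, -2.522)
t=0.900: state=(-0.662, -1.986)
t=1.000: state=(-0.829, -1.346)
t=1.100: state=(-0.930, -0.662)
t=1.200: state=(-0.962, 0.025)
t=1.300: state=(-0.926, 0.680)
t=1.400: state=(-0.828, 1.271)
t=1.500: state=(-0.675, 1.766)
t=1.600: state=(-0.479, 2.128)
t=1.700: state=(-0.255, 2.322)
t=1.800: state=(-0.021, 2.328)
t=1.900: state=(0.204, 2.147)
t=2.000: state=(0.403, 1.807)
t=2.100: state=(0.562, 1.349)
t=2.200: state=(0.671, 0.819)
t=2.300: state=(0.725, 0.261)
t=2.400: state=(0.723, -0.288)
t=2.500: state=(0.669, -0.794)
t=2.600: state=(0.567, -1.228)
t=2.700: state=(0.427, -1.558)
t=2.800: state=(0.260, -1.760)
t=2.900: state=(0.079, -1.817)
t=3.000: state=(-0.099, -1.727)
t=3.060: state=(-0.199, -1.607)

(theta, omega) = (-0.199, -1.607)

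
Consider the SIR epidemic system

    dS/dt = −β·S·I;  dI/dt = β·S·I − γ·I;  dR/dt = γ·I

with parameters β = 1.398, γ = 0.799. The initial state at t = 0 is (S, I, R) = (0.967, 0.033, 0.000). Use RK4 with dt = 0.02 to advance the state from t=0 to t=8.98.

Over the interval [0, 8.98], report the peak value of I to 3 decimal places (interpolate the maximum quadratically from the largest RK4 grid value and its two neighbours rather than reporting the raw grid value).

max I = 0.128

t=0.000: state=(0.967, 0.033, 0.000)
step 1 (dt=0.02): k1=(-0.045, 0.018, 0.026), k2=(-0.045, 0.018, 0.027), k3=(-0.045, 0.018, 0.027), k4=(-0.045, 0.018, 0.027); state += dt/6·(k1+2k2+2k3+k4)
t=0.020: state=(0.966, 0.033, 0.001)
t=0.040: state=(0.965, 0.034, 0.001)
t=0.060: state=(0.964, 0.034, 0.002)
continuing one RK4 step at a time; state shown every 25 steps (Δt=0.5):
t=0.500: state=(0.942, 0.043, 0.015)
t=1.000: state=(0.910, 0.055, 0.035)
t=1.500: state=(0.871, 0.069, 0.060)
t=2.000: state=(0.826, 0.084, 0.090)
t=2.500: state=(0.775, 0.099, 0.127)
t=3.000: state=(0.720, 0.111, 0.169)
t=3.500: state=(0.664, 0.121, 0.215)
t=4.000: state=(0.608, 0.127, 0.265)
t=4.500: state=(0.556, 0.128, 0.316)
t=5.000: state=(0.509, 0.124, 0.366)
t=5.500: state=(0.468, 0.117, 0.415)
t=6.000: state=(0.433, 0.108, 0.460)
t=6.500: state=(0.403, 0.097, 0.501)
t=7.000: state=(0.378, 0.085, 0.537)
t=7.500: state=(0.358, 0.074, 0.569)
t=8.000: state=(0.341, 0.063, 0.596)
t=8.500: state=(0.327, 0.054, 0.619)
t=8.980: state=(0.317, 0.045, 0.638)
largest grid value and its neighbours: I(4.340)=0.12791, I(4.360)=0.12791, I(4.380)=0.12790
parabola through these three points peaks at t≈4.350 with I≈0.12791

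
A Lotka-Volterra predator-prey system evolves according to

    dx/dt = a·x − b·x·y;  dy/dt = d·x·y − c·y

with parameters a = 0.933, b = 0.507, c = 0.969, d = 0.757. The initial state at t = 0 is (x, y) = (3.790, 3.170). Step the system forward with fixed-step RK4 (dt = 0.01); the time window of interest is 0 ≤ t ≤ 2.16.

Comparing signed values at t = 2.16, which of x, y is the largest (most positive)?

t=0.000: state=(3.790, 3.170)
step 1 (dt=0.01): k1=(-2.555, 6.023), k2=(-2.604, 6.049), k3=(-2.604, 6.049), k4=(-2.653, 6.074); state += dt/6·(k1+2k2+2k3+k4)
t=0.010: state=(3.764, 3.230)
t=0.020: state=(3.737, 3.291)
t=0.030: state=(3.709, 3.353)
continuing one RK4 step at a time; state shown every 10 steps (Δt=0.1):
t=0.100: state=(3.488, 3.792)
t=0.200: state=(3.109, 4.420)
t=0.300: state=(2.688, 4.996)
t=0.400: state=(2.262, 5.469)
t=0.500: state=(1.865, 5.801)
t=0.600: state=(1.517, 5.982)
t=0.700: state=(1.228, 6.022)
t=0.800: state=(0.995, 5.944)
t=0.900: state=(0.811, 5.775)
t=1.000: state=(0.668, 5.542)
t=1.100: state=(0.558, 5.269)
t=1.200: state=(0.472, 4.971)
t=1.300: state=(0.406, 4.664)
t=1.400: state=(0.355, 4.357)
t=1.500: state=(0.315, 4.056)
t=1.600: state=(0.283, 3.765)
t=1.700: state=(0.259, 3.488)
t=1.800: state=(0.240, 3.226)
t=1.900: state=(0.225, 2.980)
t=2.000: state=(0.213, 2.750)
t=2.100: state=(0.205, 2.536)
t=2.160: state=(0.201, 2.415)
compare at T: x=0.201, y=2.415

largest component: y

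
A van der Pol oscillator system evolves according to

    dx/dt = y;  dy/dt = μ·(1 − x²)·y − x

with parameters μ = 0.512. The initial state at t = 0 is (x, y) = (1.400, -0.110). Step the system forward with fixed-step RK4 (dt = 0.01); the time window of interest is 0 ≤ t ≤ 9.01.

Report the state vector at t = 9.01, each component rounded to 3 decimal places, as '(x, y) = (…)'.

t=0.000: state=(1.400, -0.110)
step 1 (dt=0.01): k1=(-0.110, -1.346), k2=(-0.117, -1.342), k3=(-0.117, -1.342), k4=(-0.123, -1.338); state += dt/6·(k1+2k2+2k3+k4)
t=0.010: state=(1.399, -0.123)
t=0.020: state=(1.398, -0.137)
t=0.030: state=(1.396, -0.150)
continuing one RK4 step at a time; state shown every 50 steps (Δt=0.5):
t=0.500: state=(1.192, -0.697)
t=1.000: state=(0.716, -1.202)
t=1.500: state=(-0.011, -1.699)
t=2.000: state=(-0.921, -1.800)
t=2.500: state=(-1.631, -0.900)
t=3.000: state=(-1.801, 0.150)
t=3.500: state=(-1.557, 0.774)
t=4.000: state=(-1.051, 1.249)
t=4.500: state=(-0.295, 1.790)
t=5.000: state=(0.715, 2.143)
t=5.500: state=(1.639, 1.321)
t=6.000: state=(1.958, 0.029)
t=6.500: state=(1.773, -0.684)
t=7.000: state=(1.316, -1.137)
t=7.500: state=(0.627, -1.639)
t=8.000: state=(-0.334, -2.167)
t=8.500: state=(-1.393, -1.816)
t=9.000: state=(-1.957, -0.420)
t=9.010: state=(-1.961, -0.394)

(x, y) = (-1.961, -0.394)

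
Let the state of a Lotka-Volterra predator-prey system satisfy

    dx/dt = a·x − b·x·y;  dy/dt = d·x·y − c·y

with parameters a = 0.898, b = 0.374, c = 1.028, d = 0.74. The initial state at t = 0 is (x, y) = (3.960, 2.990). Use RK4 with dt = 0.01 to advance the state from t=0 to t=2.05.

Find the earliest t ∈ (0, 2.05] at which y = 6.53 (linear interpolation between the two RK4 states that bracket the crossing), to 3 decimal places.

t = 0.539

t=0.000: state=(3.960, 2.990)
step 1 (dt=0.01): k1=(-0.872, 5.688), k2=(-0.913, 5.733), k3=(-0.914, 5.733), k4=(-0.955, 5.777); state += dt/6·(k1+2k2+2k3+k4)
t=0.010: state=(3.951, 3.047)
t=0.020: state=(3.941, 3.106)
t=0.030: state=(3.930, 3.165)
continuing one RK4 step at a time; state shown every 10 steps (Δt=0.1):
t=0.100: state=(3.831, 3.601)
t=0.200: state=(3.617, 4.282)
t=0.300: state=(3.326, 4.998)
t=0.400: state=(2.979, 5.696)
t=0.500: state=(2.602, 6.319)
t=0.530: state=(2.488, 6.483)
next step: t=0.540: state=(2.450, 6.535) — y has crossed 6.53
linear interpolation between t=0.530 (6.48348) and t=0.540 (6.53549) → t≈0.539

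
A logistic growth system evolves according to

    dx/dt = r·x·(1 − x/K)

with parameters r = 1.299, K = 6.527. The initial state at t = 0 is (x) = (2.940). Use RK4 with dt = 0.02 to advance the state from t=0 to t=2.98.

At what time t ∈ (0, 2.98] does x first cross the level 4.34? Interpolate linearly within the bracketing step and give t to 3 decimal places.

t = 0.681

t=0.000: state=(2.940)
step 1 (dt=0.02): k1=(2.099), k2=(2.101), k3=(2.101), k4=(2.104); state += dt/6·(k1+2k2+2k3+k4)
t=0.020: state=(2.982)
t=0.040: state=(3.024)
t=0.060: state=(3.066)
continuing one RK4 step at a time; state shown every 5 steps (Δt=0.1):
t=0.100: state=(3.151)
t=0.200: state=(3.363)
t=0.300: state=(3.574)
t=0.400: state=(3.782)
t=0.500: state=(3.987)
t=0.600: state=(4.185)
t=0.680: state=(4.339)
next step: t=0.700: state=(4.376) — x has crossed 4.34
linear interpolation between t=0.680 (4.33865) and t=0.700 (4.37628) → t≈0.681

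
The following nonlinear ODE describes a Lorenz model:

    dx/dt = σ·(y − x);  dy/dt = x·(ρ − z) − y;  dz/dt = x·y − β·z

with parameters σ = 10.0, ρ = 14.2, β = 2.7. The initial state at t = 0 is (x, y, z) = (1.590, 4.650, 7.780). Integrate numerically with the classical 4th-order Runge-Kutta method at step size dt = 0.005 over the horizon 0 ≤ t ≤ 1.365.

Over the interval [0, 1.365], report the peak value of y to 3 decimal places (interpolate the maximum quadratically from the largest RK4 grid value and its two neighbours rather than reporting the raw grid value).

max y = 10.018

t=0.000: state=(1.590, 4.650, 7.780)
step 1 (dt=0.005): k1=(30.600, 5.558, -13.613), k2=(29.974, 6.092, -13.142), k3=(30.003, 6.078, -13.150), k4=(29.404, 6.605, -12.685); state += dt/6·(k1+2k2+2k3+k4)
t=0.005: state=(1.740, 4.680, 7.714)
t=0.010: state=(1.884, 4.716, 7.653)
t=0.015: state=(2.023, 4.757, 7.596)
continuing one RK4 step at a time; state shown every 10 steps (Δt=0.05):
t=0.050: state=(2.890, 5.168, 7.322)
t=0.100: state=(3.969, 6.078, 7.305)
t=0.150: state=(5.043, 7.251, 7.794)
t=0.200: state=(6.181, 8.509, 8.891)
t=0.250: state=(7.335, 9.563, 10.651)
t=0.300: state=(8.335, 10.018, 12.937)
t=0.350: state=(8.929, 9.544, 15.306)
t=0.400: state=(8.901, 8.165, 17.108)
t=0.450: state=(8.228, 6.347, 17.869)
t=0.500: state=(7.121, 4.685, 17.584)
t=0.550: state=(5.897, 3.524, 16.597)
t=0.600: state=(4.813, 2.891, 15.291)
t=0.650: state=(3.997, 2.660, 13.922)
t=0.700: state=(3.472, 2.698, 12.625)
t=0.750: state=(3.209, 2.917, 11.464)
t=0.800: state=(3.166, 3.277, 10.475)
t=0.850: state=(3.310, 3.769, 9.683)
t=0.900: state=(3.620, 4.398, 9.120)
t=0.950: state=(4.086, 5.168, 8.829)
t=1.000: state=(4.699, 6.066, 8.869)
t=1.050: state=(5.444, 7.040, 9.308)
t=1.100: state=(6.275, 7.974, 10.201)
t=1.150: state=(7.105, 8.678, 11.537)
t=1.200: state=(7.795, 8.925, 13.176)
t=1.250: state=(8.182, 8.559, 14.810)
t=1.300: state=(8.147, 7.627, 16.055)
t=1.350: state=(7.685, 6.401, 16.634)
t=1.365: state=(7.479, 6.028, 16.667)
largest grid value and its neighbours: y(0.295)=10.01046, y(0.300)=10.01777, y(0.305)=10.01548
parabola through these three points peaks at t≈0.301 with y≈10.01809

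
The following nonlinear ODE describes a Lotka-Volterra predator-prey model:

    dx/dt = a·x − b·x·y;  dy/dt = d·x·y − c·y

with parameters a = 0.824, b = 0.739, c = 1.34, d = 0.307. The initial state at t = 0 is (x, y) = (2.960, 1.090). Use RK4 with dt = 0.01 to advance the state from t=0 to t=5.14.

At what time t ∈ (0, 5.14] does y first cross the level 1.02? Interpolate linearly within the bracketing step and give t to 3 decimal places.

t = 0.155

t=0.000: state=(2.960, 1.090)
step 1 (dt=0.01): k1=(0.055, -0.470), k2=(0.060, -0.469), k3=(0.060, -0.469), k4=(0.065, -0.468); state += dt/6·(k1+2k2+2k3+k4)
t=0.010: state=(2.961, 1.085)
t=0.020: state=(2.961, 1.081)
t=0.030: state=(2.962, 1.076)
t=0.150: state=(2.980, 1.022)
next step: t=0.160: state=(2.982, 1.018) — y has crossed 1.02
linear interpolation between t=0.150 (1.02209) and t=0.160 (1.01776) → t≈0.155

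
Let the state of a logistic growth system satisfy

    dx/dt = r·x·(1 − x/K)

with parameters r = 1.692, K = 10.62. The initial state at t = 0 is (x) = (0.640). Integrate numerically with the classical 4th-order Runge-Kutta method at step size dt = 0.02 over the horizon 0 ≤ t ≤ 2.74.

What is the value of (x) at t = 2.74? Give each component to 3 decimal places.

(x) = (9.225)

t=0.000: state=(0.640)
step 1 (dt=0.02): k1=(1.018), k2=(1.033), k3=(1.033), k4=(1.048); state += dt/6·(k1+2k2+2k3+k4)
t=0.020: state=(0.661)
t=0.040: state=(0.682)
t=0.060: state=(0.704)
continuing one RK4 step at a time; state shown every 5 steps (Δt=0.1):
t=0.100: state=(0.750)
t=0.200: state=(0.876)
t=0.300: state=(1.022)
t=0.400: state=(1.190)
t=0.500: state=(1.381)
t=0.600: state=(1.597)
t=0.700: state=(1.840)
t=0.800: state=(2.112)
t=0.900: state=(2.413)
t=1.000: state=(2.743)
t=1.100: state=(3.101)
t=1.200: state=(3.485)
t=1.300: state=(3.892)
t=1.400: state=(4.318)
t=1.500: state=(4.757)
t=1.600: state=(5.205)
t=1.700: state=(5.653)
t=1.800: state=(6.097)
t=1.900: state=(6.530)
t=2.000: state=(6.947)
t=2.100: state=(7.342)
t=2.200: state=(7.712)
t=2.300: state=(8.056)
t=2.400: state=(8.370)
t=2.500: state=(8.656)
t=2.600: state=(8.912)
t=2.700: state=(9.141)
t=2.740: state=(9.225)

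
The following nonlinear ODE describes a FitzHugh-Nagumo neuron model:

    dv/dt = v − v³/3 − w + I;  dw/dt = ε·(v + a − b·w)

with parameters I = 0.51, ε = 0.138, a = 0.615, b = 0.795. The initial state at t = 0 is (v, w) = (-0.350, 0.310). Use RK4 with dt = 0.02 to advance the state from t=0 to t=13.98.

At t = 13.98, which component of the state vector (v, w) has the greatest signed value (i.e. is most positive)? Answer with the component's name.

largest component: v

t=0.000: state=(-0.350, 0.310)
step 1 (dt=0.02): k1=(-0.136, 0.003), k2=(-0.137, 0.002), k3=(-0.137, 0.002), k4=(-0.138, 0.002); state += dt/6·(k1+2k2+2k3+k4)
t=0.020: state=(-0.353, 0.310)
t=0.040: state=(-0.356, 0.310)
t=0.060: state=(-0.358, 0.310)
continuing one RK4 step at a time; state shown every 25 steps (Δt=0.5):
t=0.500: state=(-0.435, 0.309)
t=1.000: state=(-0.558, 0.300)
t=1.500: state=(-0.725, 0.283)
t=2.000: state=(-0.921, 0.254)
t=2.500: state=(-1.115, 0.213)
t=3.000: state=(-1.266, 0.162)
t=3.500: state=(-1.356, 0.107)
t=4.000: state=(-1.393, 0.050)
t=4.500: state=(-1.394, -0.005)
t=5.000: state=(-1.373, -0.057)
t=5.500: state=(-1.340, -0.103)
t=6.000: state=(-1.299, -0.145)
t=6.500: state=(-1.253, -0.182)
t=7.000: state=(-1.204, -0.213)
t=7.500: state=(-1.152, -0.240)
t=8.000: state=(-1.097, -0.261)
t=8.500: state=(-1.038, -0.278)
t=9.000: state=(-0.974, -0.289)
t=9.500: state=(-0.904, -0.295)
t=10.000: state=(-0.825, -0.296)
t=10.500: state=(-0.734, -0.292)
t=11.000: state=(-0.623, -0.280)
t=11.500: state=(-0.480, -0.261)
t=12.000: state=(-0.285, -0.232)
t=12.500: state=(0.001, -0.189)
t=13.000: state=(0.433, -0.124)
t=13.500: state=(1.014, -0.027)
t=13.980: state=(1.510, 0.096)
compare at T: v=1.510, w=0.096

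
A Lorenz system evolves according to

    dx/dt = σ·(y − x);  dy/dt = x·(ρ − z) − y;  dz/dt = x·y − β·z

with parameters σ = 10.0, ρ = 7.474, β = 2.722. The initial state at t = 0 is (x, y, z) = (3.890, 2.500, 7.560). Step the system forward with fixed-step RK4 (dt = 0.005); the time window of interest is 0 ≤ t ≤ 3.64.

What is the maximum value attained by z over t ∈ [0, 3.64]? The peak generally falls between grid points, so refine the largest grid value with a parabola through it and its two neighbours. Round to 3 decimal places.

t=0.000: state=(3.890, 2.500, 7.560)
step 1 (dt=0.005): k1=(-13.900, -2.835, -10.853), k2=(-13.623, -2.720, -10.894), k3=(-13.627, -2.720, -10.891), k4=(-13.355, -2.607, -10.927); state += dt/6·(k1+2k2+2k3+k4)
t=0.005: state=(3.822, 2.486, 7.506)
t=0.010: state=(3.756, 2.474, 7.451)
t=0.015: state=(3.694, 2.463, 7.396)
continuing one RK4 step at a time; state shown every 40 steps (Δt=0.2):
t=0.200: state=(2.659, 2.571, 5.524)
t=0.400: state=(3.019, 3.410, 4.485)
t=0.600: state=(4.059, 4.653, 4.854)
t=0.800: state=(5.041, 5.317, 6.499)
t=1.000: state=(4.922, 4.566, 7.690)
t=1.200: state=(4.056, 3.661, 7.233)
t=1.400: state=(3.582, 3.513, 6.229)
t=1.600: state=(3.728, 3.917, 5.682)
t=1.800: state=(4.208, 4.459, 5.892)
t=2.000: state=(4.568, 4.643, 6.569)
t=2.200: state=(4.479, 4.335, 6.976)
t=2.400: state=(4.141, 3.984, 6.783)
t=2.600: state=(3.949, 3.923, 6.365)
t=2.800: state=(4.023, 4.110, 6.150)
t=3.000: state=(4.228, 4.327, 6.269)
t=3.200: state=(4.354, 4.372, 6.543)
t=3.400: state=(4.302, 4.241, 6.680)
t=3.600: state=(4.167, 4.106, 6.589)
t=3.640: state=(4.144, 4.092, 6.554)
largest grid value and its neighbours: z(1.030)=7.71493, z(1.035)=7.71506, z(1.040)=7.71408
parabola through these three points peaks at t≈1.033 with z≈7.71514

max z = 7.715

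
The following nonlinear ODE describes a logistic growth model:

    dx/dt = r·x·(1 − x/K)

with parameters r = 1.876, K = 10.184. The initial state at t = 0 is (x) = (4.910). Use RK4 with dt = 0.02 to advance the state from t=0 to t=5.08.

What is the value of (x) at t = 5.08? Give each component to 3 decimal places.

t=0.000: state=(4.910)
step 1 (dt=0.02): k1=(4.770), k2=(4.773), k3=(4.773), k4=(4.775); state += dt/6·(k1+2k2+2k3+k4)
t=0.020: state=(5.005)
t=0.040: state=(5.101)
t=0.060: state=(5.196)
continuing one RK4 step at a time; state shown every 10 steps (Δt=0.2):
t=0.200: state=(5.859)
t=0.400: state=(6.757)
t=0.600: state=(7.552)
t=0.800: state=(8.216)
t=1.000: state=(8.745)
t=1.200: state=(9.149)
t=1.400: state=(9.450)
t=1.600: state=(9.668)
t=1.800: state=(9.824)
t=2.000: state=(9.934)
t=2.200: state=(10.011)
t=2.400: state=(10.064)
t=2.600: state=(10.101)
t=2.800: state=(10.127)
t=3.000: state=(10.145)
t=3.200: state=(10.157)
t=3.400: state=(10.165)
t=3.600: state=(10.171)
t=3.800: state=(10.175)
t=4.000: state=(10.178)
t=4.200: state=(10.180)
t=4.400: state=(10.181)
t=4.600: state=(10.182)
t=4.800: state=(10.183)
t=5.000: state=(10.183)
t=5.080: state=(10.183)

(x) = (10.183)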